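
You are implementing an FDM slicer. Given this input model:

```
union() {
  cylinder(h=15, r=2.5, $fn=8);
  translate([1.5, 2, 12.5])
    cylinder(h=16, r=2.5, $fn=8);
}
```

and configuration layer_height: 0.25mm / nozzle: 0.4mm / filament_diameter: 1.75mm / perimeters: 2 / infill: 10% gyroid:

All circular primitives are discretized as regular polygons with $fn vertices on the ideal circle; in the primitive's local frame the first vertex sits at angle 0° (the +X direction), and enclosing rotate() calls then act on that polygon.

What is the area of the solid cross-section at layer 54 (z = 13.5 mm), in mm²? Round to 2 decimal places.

28.93 mm²

At z = 13.5 mm: the r=2.5 cylinder contributes a regular 8-gon of circumradius 2.5 (area = (8/2)·2.500²·sin(360°/8) = 17.68 mm²); the cylinder at (1.5, 2): section is a regular 8-gon, circumradius r=2.5 (area = (8/2)·2.500²·sin(360°/8) = 17.68 mm²); Combining (union): the regions partially overlap — summed areas 35.36 mm² minus the doubly-counted overlap 6.42 mm² gives 28.93 mm² — area = 28.93 mm². Overall, the cross-section is a single solid region. Net area = 28.93 mm².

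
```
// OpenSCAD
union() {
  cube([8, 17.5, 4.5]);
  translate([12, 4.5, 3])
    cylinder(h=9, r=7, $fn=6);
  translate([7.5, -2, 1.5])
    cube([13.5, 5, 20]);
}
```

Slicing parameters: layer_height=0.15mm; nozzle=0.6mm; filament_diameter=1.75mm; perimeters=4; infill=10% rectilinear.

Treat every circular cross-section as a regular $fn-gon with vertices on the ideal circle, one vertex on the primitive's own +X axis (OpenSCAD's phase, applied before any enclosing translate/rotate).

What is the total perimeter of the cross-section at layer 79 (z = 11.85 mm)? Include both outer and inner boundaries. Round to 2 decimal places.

At z = 11.85 mm: the cube is absent (z outside [0, 4.5]); the r=7 cylinder at (12, 4.5) contributes a regular 6-gon of circumradius 7 (perimeter = 2·6·7.000·sin(180°/6) = 42.00 mm); the 13.5×5 cube at (7.5, -2) contributes its full rectangle (perimeter 37.00 mm); Merging all regions: the regions partially overlap (shared area 41.64 mm²), so the edge portions inside another operand are dropped and the merged outline is re-measured after clipping — boundary = 51.27 mm. Overall, the cross-section is a single solid region. Total boundary length (outer) = 51.27 mm.

51.27 mm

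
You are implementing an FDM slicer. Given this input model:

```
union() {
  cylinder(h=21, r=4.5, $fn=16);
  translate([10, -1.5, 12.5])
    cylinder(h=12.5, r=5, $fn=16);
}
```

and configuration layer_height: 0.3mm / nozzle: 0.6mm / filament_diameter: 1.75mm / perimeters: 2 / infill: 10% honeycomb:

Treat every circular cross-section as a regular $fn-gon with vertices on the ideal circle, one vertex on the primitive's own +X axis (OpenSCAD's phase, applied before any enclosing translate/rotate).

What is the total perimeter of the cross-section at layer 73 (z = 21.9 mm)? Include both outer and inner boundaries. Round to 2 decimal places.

At z = 21.9 mm: the cylinder does not reach this height (z outside [0, 21]); the r=5 cylinder at (10, -1.5) contributes a regular 16-gon of circumradius 5 (perimeter = 2·16·5.000·sin(180°/16) = 31.21 mm); Taking the union: only the r=5 cylinder at (10, -1.5) is present, so the union is just that shape — boundary = 31.21 mm. Overall, the cross-section is a single solid region. Total boundary length (outer) = 31.21 mm.

31.21 mm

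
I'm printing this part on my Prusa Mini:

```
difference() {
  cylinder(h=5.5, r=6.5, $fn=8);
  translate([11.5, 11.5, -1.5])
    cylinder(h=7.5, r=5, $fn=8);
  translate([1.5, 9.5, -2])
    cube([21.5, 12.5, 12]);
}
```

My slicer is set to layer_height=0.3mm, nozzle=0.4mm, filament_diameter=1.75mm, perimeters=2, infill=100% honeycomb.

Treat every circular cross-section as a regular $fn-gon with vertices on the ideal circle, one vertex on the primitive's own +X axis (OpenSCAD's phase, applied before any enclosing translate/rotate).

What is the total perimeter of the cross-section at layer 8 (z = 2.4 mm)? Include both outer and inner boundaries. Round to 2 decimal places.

At z = 2.4 mm: the r=6.5 cylinder gives a regular 8-gon of circumradius 6.5 (constant along its height) (perimeter = 2·8·6.500·sin(180°/8) = 39.80 mm); the r=5 cylinder at (11.5, 11.5) contributes a regular 8-gon of circumradius 5 (perimeter = 2·8·5.000·sin(180°/8) = 30.61 mm); the 21.5×12.5 cube at (1.5, 9.5) contributes its full rectangle (perimeter 68.00 mm); Subtracting the remaining from the first: starting from the r=6.5 cylinder, the r=5 cylinder at (11.5, 11.5) misses the remaining region (no effect); the 21.5×12.5 cube at (1.5, 9.5) misses the remaining region (no effect) — boundary = 39.80 mm. Overall, the cross-section is a single solid region. Total boundary length (outer) = 39.80 mm.

39.80 mm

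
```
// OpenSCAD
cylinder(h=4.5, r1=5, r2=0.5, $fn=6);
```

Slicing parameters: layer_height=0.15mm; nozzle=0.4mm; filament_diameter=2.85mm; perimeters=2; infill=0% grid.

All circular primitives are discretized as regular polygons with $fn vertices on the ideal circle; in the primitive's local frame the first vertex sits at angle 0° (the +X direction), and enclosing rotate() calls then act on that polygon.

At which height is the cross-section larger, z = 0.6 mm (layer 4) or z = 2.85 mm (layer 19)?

Layer 4 (z = 0.6): the cone contributes a regular 6-gon of circumradius 4.400 (interpolated between r1=5 and r2=0.5 at t=0.133) (area = (6/2)·4.400²·sin(360°/6) = 50.30 mm²). So its area = 50.30 mm². Layer 19 (z = 2.85): the cone: at t=0.633 of its height the radius interpolates to r₁+(r₂−r₁)t = 2.150, giving a regular 6-gon of that circumradius (area = (6/2)·2.150²·sin(360°/6) = 12.01 mm²). So its area = 12.01 mm². Layer 4 is larger (50.30 vs 12.01 mm²).

layer 4 (z = 0.6 mm)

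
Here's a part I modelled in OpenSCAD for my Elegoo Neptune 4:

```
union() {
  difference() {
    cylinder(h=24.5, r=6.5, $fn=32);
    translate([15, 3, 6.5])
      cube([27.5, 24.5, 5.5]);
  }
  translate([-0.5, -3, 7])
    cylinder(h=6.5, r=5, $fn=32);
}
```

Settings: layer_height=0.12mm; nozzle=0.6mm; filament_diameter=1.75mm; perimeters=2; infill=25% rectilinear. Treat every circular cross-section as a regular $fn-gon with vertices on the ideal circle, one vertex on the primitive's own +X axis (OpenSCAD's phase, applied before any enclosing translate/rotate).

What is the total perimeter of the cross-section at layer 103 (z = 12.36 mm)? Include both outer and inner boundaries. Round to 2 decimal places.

42.96 mm

At z = 12.36 mm: the cylinder: section is a regular 32-gon, circumradius r=6.5 (perimeter = 2·32·6.500·sin(180°/32) = 40.78 mm); the cube at (15, 3) is absent (z outside [6.5, 12]); Taking the first minus the rest: none of the subtracted shapes is present at this height, so the r=6.5 cylinder is unchanged — boundary = 40.78 mm; the r=5 cylinder at (-0.5, -3) contributes a regular 32-gon of circumradius 5 (perimeter = 2·32·5.000·sin(180°/32) = 31.37 mm); Combining (union): the regions partially overlap (shared area 66.07 mm²), so the edge portions inside another operand are dropped and the merged outline is re-measured after clipping — boundary = 42.96 mm. Overall, the cross-section is a single solid region. Total boundary length (outer) = 42.96 mm.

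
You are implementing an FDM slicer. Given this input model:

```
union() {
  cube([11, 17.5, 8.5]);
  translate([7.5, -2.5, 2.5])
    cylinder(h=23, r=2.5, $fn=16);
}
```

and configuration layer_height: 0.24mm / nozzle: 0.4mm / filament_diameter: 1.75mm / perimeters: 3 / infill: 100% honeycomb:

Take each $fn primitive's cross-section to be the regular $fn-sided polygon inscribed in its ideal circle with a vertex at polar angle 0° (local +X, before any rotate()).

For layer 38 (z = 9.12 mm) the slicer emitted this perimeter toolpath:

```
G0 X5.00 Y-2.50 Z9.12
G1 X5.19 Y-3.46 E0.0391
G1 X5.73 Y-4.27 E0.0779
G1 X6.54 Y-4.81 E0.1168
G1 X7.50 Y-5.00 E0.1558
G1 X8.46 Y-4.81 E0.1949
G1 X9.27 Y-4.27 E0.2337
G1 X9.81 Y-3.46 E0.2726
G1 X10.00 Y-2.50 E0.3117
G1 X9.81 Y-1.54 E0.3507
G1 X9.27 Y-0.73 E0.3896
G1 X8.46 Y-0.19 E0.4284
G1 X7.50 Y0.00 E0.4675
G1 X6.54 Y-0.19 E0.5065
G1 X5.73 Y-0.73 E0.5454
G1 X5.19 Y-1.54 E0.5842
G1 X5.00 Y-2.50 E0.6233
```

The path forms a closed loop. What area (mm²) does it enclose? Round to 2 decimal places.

19.16 mm²

Apply the shoelace formula to the sequence of (X, Y) vertices; enclosed area = 19.16 mm².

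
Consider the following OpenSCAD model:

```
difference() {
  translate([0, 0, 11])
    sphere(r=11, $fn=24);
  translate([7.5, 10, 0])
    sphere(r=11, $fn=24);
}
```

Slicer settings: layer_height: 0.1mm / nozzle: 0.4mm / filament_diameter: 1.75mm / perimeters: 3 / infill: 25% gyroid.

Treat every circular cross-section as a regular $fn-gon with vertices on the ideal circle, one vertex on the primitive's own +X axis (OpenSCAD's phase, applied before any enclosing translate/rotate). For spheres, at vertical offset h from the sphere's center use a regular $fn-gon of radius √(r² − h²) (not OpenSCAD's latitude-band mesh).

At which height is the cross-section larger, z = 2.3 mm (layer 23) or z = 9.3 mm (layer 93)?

Layer 23 (z = 2.3): the r=11 sphere contributes a regular 24-gon of circumradius √(11²−8.7²) = 6.731 (area = (24/2)·6.731²·sin(360°/24) = 140.73 mm²); the r=11 sphere at (7.5, 10) contributes a regular 24-gon of circumradius √(11²−2.3²) = 10.757 (area = (24/2)·10.757²·sin(360°/24) = 359.38 mm²); Subtracting the remaining from the first: starting from the r=11 sphere (140.73 mm²), the r=11 sphere at (7.5, 10) partially overlaps it — only the 39.01 mm² overlap (of its 359.38 mm²) is removed, clipping the outline — area = 101.71 mm². So its area = 101.71 mm². Layer 93 (z = 9.3): the sphere: section is a regular 24-gon, circumradius = √(r²−h²) = √(11²−1.7²) = 10.868 (area = (24/2)·10.868²·sin(360°/24) = 366.83 mm²); the r=11 sphere at (7.5, 10) contributes a regular 24-gon of circumradius √(11²−9.3²) = 5.875 (area = (24/2)·5.875²·sin(360°/24) = 107.18 mm²); Subtracting the remaining from the first: starting from the r=11 sphere (366.83 mm²), the r=11 sphere at (7.5, 10) partially overlaps it — only the 29.25 mm² overlap (of its 107.18 mm²) is removed, clipping the outline — area = 337.58 mm². So its area = 337.58 mm². Layer 93 is larger (337.58 vs 101.71 mm²).

layer 93 (z = 9.3 mm)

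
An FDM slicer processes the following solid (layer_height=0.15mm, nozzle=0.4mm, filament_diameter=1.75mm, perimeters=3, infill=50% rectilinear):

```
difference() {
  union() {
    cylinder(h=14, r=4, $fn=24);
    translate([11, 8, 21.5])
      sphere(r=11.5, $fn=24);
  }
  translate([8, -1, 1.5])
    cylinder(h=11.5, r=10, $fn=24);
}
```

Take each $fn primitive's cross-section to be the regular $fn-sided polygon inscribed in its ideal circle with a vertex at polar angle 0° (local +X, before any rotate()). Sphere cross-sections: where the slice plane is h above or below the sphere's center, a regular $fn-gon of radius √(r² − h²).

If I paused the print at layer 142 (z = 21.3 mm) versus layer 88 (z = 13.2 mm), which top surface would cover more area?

Layer 142 (z = 21.3): the cylinder is absent (z outside [0, 14]); the r=11.5 sphere at (11, 8) contributes a regular 24-gon of circumradius √(11.5²−0.2²) = 11.498 (area = (24/2)·11.498²·sin(360°/24) = 410.62 mm²); Combining (union): only the r=11.5 sphere at (11, 8) is present, so the union is just that shape — area = 410.62 mm²; the cylinder at (8, -1) does not reach this height (z outside [1.5, 13]); After the difference (first − rest): none of the subtracted shapes is present at this height, so the result so far is unchanged — area = 410.62 mm². So its area = 410.62 mm². Layer 88 (z = 13.2): the r=4 cylinder contributes a regular 24-gon of circumradius 4 (area = (24/2)·4.000²·sin(360°/24) = 49.69 mm²); the r=11.5 sphere at (11, 8) slices to a regular 24-gon of circumradius 7.960 (√(r²−h²) with h=8.3 from center) (area = (24/2)·7.960²·sin(360°/24) = 196.79 mm²); Merging all regions: the 2 present regions are separate (no shared area or edge), so areas and boundary lengths simply add and each stays a separate island — area = 246.48 mm²; the cylinder at (8, -1) does not reach this height (z outside [1.5, 13]); After the difference (first − rest): none of the subtracted shapes is present at this height, so that combined region is unchanged — area = 246.48 mm². So its area = 246.48 mm². Layer 142 is larger (410.62 vs 246.48 mm²).

layer 142 (z = 21.3 mm)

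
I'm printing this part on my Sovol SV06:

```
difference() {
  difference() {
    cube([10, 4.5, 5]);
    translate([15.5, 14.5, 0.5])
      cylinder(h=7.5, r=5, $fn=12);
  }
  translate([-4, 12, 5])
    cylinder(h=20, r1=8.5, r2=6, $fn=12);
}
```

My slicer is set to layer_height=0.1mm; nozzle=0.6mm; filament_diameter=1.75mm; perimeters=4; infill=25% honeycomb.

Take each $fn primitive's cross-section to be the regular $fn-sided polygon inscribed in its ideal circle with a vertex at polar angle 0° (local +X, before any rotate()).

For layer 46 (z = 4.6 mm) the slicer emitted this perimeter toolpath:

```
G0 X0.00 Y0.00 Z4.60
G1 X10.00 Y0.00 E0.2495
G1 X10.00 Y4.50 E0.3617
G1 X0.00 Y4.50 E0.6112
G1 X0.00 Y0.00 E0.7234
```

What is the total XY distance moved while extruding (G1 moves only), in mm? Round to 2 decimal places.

29.00 mm

Sum the Euclidean lengths of each G1 segment: total = 29.00 mm.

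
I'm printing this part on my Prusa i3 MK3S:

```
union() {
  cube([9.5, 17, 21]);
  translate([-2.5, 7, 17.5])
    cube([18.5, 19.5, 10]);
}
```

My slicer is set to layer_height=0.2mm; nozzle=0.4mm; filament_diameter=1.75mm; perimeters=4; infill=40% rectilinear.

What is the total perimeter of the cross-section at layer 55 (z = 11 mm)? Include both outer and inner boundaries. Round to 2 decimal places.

At z = 11 mm: the cube (footprint 9.5×17) is included at this height (perimeter 53.00 mm); the cube at (-2.5, 7) does not reach this height (z outside [17.5, 27.5]); Combining (union): only the 9.5×17 cube is present, so the union is just that shape — boundary = 53.00 mm. Overall, the cross-section is a single solid region. Total boundary length (outer) = 53.00 mm.

53.00 mm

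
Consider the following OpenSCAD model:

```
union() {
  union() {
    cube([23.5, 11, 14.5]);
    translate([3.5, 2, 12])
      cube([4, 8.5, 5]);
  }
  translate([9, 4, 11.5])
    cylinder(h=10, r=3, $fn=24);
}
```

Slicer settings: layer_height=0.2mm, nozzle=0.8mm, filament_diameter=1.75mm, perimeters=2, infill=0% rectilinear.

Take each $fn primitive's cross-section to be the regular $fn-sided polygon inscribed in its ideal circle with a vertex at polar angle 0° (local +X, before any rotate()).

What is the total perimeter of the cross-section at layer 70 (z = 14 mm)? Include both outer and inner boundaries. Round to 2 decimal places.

At z = 14 mm: the cube is present — its section is the full 23.5×11 rectangle (perimeter 69.00 mm); the cube at (3.5, 2) (footprint 4×8.5) is included at this height (perimeter 25.00 mm); Combining (union): the 4×8.5 cube at (3.5, 2) lies entirely inside the 23.5×11 cube, so the union is just the 23.5×11 cube — boundary = 69.00 mm; the cylinder at (9, 4): section is a regular 24-gon, circumradius r=3 (perimeter = 2·24·3.000·sin(180°/24) = 18.80 mm); Taking the union: the r=3 cylinder at (9, 4) lies entirely inside the result so far, so the union is just the result so far — boundary = 69.00 mm. Overall, the cross-section is a single solid region. Total boundary length (outer) = 69.00 mm.

69.00 mm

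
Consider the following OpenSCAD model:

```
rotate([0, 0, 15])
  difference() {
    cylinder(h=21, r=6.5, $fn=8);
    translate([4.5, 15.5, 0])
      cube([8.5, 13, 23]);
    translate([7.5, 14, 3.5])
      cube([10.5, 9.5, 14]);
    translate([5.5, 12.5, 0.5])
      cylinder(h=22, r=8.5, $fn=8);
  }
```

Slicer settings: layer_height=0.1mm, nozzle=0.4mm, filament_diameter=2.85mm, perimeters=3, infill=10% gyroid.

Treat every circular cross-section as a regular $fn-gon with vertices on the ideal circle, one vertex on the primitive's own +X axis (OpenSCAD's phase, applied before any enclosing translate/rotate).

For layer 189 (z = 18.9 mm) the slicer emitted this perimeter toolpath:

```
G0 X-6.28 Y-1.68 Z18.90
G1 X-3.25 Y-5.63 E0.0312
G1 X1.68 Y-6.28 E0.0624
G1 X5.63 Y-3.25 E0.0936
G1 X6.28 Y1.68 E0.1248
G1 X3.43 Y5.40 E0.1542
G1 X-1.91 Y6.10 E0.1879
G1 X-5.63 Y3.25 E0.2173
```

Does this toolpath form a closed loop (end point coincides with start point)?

no

Start point (G0): (-6.28, -1.68). End point (last G1): the path does not return to the start — open.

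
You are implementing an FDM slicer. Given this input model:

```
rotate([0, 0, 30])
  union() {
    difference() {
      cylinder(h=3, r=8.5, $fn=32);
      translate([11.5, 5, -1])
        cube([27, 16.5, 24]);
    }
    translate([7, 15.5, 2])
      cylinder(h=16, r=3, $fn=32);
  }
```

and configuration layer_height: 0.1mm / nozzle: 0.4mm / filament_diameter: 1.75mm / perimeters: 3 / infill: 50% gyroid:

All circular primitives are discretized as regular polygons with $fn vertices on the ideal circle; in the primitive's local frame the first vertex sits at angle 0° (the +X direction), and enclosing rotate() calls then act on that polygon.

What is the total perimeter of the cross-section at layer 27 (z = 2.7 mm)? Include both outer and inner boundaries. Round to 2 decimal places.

72.14 mm

At z = 2.7 mm: the cylinder: section is a regular 32-gon, circumradius r=8.5 (perimeter = 2·32·8.500·sin(180°/32) = 53.32 mm); the 27×16.5 cube at (11.5, 5) contributes its full rectangle (perimeter 87.00 mm); After the difference (first − rest): starting from the r=8.5 cylinder, the 27×16.5 cube at (11.5, 5) misses the remaining region (no effect) — boundary = 53.32 mm; the r=3 cylinder at (7, 15.5) contributes a regular 32-gon of circumradius 3 (perimeter = 2·32·3.000·sin(180°/32) = 18.82 mm); Taking the union: the 2 present regions are separate (no shared area or edge), so areas and boundary lengths simply add and each stays a separate island — boundary = 72.14 mm; (whole slice rotated 30° about Z — lengths, areas and connectivity unchanged). Overall, the cross-section has 2 separate islands. Total boundary length (outer) = 72.14 mm.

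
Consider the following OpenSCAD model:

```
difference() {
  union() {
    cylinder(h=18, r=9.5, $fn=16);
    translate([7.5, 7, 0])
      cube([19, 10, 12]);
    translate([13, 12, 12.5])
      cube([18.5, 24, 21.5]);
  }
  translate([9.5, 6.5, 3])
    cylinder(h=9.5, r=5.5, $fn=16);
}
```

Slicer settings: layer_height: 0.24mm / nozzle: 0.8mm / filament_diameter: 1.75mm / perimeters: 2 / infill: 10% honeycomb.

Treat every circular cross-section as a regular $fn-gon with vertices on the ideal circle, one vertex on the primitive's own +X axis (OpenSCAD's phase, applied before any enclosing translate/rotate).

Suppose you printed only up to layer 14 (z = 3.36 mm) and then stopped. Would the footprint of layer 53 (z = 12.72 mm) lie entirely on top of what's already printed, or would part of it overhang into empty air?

part overhangs

Compare the two slices. At z = 3.36: the r=9.5 cylinder gives a regular 16-gon of circumradius 9.5 (constant along its height) (area = (16/2)·9.500²·sin(360°/16) = 276.30 mm²); the cube at (7.5, 7) (footprint 19×10) is included at this height (area 190.00 mm²); the cube at (13, 12) does not reach this height (z outside [12.5, 34]); Merging all regions: the 2 present regions are separate (no shared area or edge), so areas and boundary lengths simply add and each stays a separate island — area = 466.30 mm²; the cylinder at (9.5, 6.5): section is a regular 16-gon, circumradius r=5.5 (area = (16/2)·5.500²·sin(360°/16) = 92.61 mm²); Subtracting the remaining from the first: starting from the result so far (466.30 mm²), the r=5.5 cylinder at (9.5, 6.5) partially overlaps it — only the 49.87 mm² overlap (of its 92.61 mm²) is removed, clipping the outline — area = 416.43 mm². At z = 12.72: the r=9.5 cylinder contributes a regular 16-gon of circumradius 9.5 (area = (16/2)·9.500²·sin(360°/16) = 276.30 mm²); the cube at (7.5, 7) is not intersected at this z (z outside [0, 12]); the cube at (13, 12) (footprint 18.5×24) is included at this height (area 444.00 mm²); Taking the union: the 2 present regions are separate (no shared area or edge), so areas and boundary lengths simply add and each stays a separate island — area = 720.30 mm²; the cylinder at (9.5, 6.5) is not intersected at this z (z outside [3, 12.5]); After the difference (first − rest): none of the subtracted shapes is present at this height, so that combined region is unchanged — area = 720.30 mm². Checking containment: at z = 12.72 the cross-section extends beyond the z = 3.36 cross-section by about 396.34 mm².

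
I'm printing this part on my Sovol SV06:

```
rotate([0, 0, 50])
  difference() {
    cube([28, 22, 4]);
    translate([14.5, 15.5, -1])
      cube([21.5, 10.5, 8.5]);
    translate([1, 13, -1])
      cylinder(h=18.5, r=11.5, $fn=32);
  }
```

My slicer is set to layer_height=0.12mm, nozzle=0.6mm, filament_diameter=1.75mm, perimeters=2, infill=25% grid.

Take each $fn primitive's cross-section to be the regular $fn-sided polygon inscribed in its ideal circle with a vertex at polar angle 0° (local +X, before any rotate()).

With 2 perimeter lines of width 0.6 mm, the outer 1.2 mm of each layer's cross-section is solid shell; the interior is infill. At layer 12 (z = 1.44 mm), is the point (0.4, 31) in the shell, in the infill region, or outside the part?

At z = 1.44 mm: the cube (footprint 28×22) is included at this height; the 21.5×10.5 cube at (14.5, 15.5) contributes its full rectangle; the r=11.5 cylinder at (1, 13) gives a regular 32-gon of circumradius 11.5 (constant along its height); Subtracting the remaining from the first: starting from the 28×22 cube, the 21.5×10.5 cube at (14.5, 15.5) partially overlaps it — only the 87.75 mm² overlap (of its 225.75 mm²) is removed, clipping the outline; the r=11.5 cylinder at (1, 13) partially overlaps it — only the 214.92 mm² overlap (of its 412.81 mm²) is removed, clipping the outline — 1 connected region; (whole slice rotated 50° about Z — lengths, areas and connectivity unchanged). Overall, the cross-section is a single solid region. Undo the 50° rotation: the query point maps to (24.004, 19.620) in the un-rotated model frame. The nearest boundary edge runs (14.50, 15.50)→(28.00, 15.50); distance from the point to it = 4.12 mm. The point is not inside any of the regions above, so it lies outside the cross-section (4.12 mm from the nearest boundary).

outside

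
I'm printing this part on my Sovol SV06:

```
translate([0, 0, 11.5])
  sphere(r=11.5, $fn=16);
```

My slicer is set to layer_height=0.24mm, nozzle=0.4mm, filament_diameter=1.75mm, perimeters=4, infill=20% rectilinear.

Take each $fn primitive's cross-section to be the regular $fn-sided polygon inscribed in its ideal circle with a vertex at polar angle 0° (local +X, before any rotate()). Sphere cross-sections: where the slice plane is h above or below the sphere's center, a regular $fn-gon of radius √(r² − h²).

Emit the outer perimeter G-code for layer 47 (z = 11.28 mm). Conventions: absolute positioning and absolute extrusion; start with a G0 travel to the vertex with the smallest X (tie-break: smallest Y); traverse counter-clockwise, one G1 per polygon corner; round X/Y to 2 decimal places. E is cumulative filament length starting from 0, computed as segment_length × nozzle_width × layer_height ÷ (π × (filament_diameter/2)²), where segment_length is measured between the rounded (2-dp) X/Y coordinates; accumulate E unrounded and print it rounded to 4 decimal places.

G0 X-11.50 Y0.00 Z11.28
G1 X-10.62 Y-4.40 E0.1791
G1 X-8.13 Y-8.13 E0.3581
G1 X-4.40 Y-10.62 E0.5371
G1 X0.00 Y-11.50 E0.7162
G1 X4.40 Y-10.62 E0.8953
G1 X8.13 Y-8.13 E1.0743
G1 X10.62 Y-4.40 E1.2533
G1 X11.50 Y0.00 E1.4323
G1 X10.62 Y4.40 E1.6114
G1 X8.13 Y8.13 E1.7904
G1 X4.40 Y10.62 E1.9694
G1 X0.00 Y11.50 E2.1485
G1 X-4.40 Y10.62 E2.3276
G1 X-8.13 Y8.13 E2.5066
G1 X-10.62 Y4.40 E2.6856
G1 X-11.50 Y0.00 E2.8647

At z = 11.28 mm: the sphere: section is a regular 16-gon, circumradius = √(r²−h²) = √(11.5²−0.22²) = 11.498. The outline is a single polygon with 16 vertices. Extrusion per mm of travel: 0.4 × 0.24 / (π × 0.875²) = 0.039912. Accumulating E over each segment gives final E = 2.8647.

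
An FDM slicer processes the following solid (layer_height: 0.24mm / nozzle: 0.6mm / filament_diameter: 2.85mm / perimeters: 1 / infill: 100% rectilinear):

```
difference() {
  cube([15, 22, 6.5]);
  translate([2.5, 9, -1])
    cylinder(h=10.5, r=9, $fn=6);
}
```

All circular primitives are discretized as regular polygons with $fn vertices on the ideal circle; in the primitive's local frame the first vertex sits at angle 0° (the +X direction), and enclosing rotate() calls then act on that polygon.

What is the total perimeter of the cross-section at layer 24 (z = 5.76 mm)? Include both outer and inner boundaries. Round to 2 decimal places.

At z = 5.76 mm: the cube is present — its section is the full 15×22 rectangle (perimeter 74.00 mm); the r=9 cylinder at (2.5, 9) gives a regular 6-gon of circumradius 9 (constant along its height) (perimeter = 2·6·9.000·sin(180°/6) = 54.00 mm); After the difference (first − rest): starting from the 15×22 cube, the r=9 cylinder at (2.5, 9) partially overlaps it — only the 144.19 mm² overlap (of its 210.44 mm²) is removed, clipping the outline — boundary = 90.41 mm. Overall, the cross-section is a single solid region. Total boundary length (outer) = 90.41 mm.

90.41 mm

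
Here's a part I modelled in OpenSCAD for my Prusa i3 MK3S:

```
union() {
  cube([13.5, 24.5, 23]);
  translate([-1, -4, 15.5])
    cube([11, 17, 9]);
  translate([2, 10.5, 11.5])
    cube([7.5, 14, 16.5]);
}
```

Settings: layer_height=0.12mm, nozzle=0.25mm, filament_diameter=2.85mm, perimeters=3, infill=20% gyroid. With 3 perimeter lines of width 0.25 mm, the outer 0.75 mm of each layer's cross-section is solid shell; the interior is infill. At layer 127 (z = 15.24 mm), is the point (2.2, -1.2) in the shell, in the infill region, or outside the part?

outside

At z = 15.24 mm: the 13.5×24.5 cube contributes its full rectangle; the cube at (-1, -4) is not intersected at this z (z outside [15.5, 24.5]); the cube at (2, 10.5) is present — its section is the full 7.5×14 rectangle; Merging all regions: the 7.5×14 cube at (2, 10.5) lies entirely inside the 13.5×24.5 cube, so the union is just the 13.5×24.5 cube — 1 connected region. Overall, the cross-section is a single solid region. The nearest boundary edge runs (13.50, 0.00)→(0.00, 0.00); distance from the point to it = 1.20 mm. The point is not inside any of the regions above, so it lies outside the cross-section (1.20 mm from the nearest boundary).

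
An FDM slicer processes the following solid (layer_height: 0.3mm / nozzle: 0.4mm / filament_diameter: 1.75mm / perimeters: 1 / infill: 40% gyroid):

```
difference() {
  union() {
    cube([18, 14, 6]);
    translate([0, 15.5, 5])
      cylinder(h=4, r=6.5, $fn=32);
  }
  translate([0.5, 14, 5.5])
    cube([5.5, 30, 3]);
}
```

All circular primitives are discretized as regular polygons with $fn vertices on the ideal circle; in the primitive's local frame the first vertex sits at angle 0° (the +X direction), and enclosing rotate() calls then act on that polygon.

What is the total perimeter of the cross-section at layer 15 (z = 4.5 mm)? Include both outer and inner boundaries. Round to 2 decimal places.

At z = 4.5 mm: the 18×14 cube contributes its full rectangle (perimeter 64.00 mm); the cylinder at (0, 15.5) is absent (z outside [5, 9]); Merging all regions: only the 18×14 cube is present, so the union is just that shape — boundary = 64.00 mm; the cube at (0.5, 14) is absent (z outside [5.5, 8.5]); Taking the first minus the rest: none of the subtracted shapes is present at this height, so that combined region is unchanged — boundary = 64.00 mm. Overall, the cross-section is a single solid region. Total boundary length (outer) = 64.00 mm.

64.00 mm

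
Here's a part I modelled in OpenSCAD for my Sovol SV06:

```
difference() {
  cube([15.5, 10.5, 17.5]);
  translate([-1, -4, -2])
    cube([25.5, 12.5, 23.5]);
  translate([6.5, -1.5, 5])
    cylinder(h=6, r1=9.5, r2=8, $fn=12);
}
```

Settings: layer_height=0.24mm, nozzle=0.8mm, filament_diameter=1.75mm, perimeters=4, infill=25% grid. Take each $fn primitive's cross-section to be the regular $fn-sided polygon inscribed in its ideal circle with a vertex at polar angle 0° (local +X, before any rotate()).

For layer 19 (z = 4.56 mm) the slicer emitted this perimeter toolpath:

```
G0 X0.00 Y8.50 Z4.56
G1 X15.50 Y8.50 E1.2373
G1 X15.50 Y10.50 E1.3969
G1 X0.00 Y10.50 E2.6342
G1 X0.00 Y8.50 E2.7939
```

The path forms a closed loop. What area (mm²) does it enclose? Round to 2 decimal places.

31.00 mm²

Apply the shoelace formula to the sequence of (X, Y) vertices; enclosed area = 31.00 mm².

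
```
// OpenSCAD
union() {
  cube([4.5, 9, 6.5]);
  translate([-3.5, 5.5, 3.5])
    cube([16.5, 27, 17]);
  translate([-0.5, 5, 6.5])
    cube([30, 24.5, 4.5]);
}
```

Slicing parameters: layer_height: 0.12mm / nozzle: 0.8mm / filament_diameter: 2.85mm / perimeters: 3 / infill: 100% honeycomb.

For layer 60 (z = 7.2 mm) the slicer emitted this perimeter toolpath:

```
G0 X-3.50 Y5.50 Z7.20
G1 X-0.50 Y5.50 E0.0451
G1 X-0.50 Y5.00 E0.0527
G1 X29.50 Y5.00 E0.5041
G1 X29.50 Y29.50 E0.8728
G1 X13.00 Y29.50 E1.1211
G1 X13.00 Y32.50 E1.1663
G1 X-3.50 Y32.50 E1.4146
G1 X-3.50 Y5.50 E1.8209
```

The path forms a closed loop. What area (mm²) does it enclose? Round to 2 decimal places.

856.50 mm²

Apply the shoelace formula to the sequence of (X, Y) vertices; enclosed area = 856.50 mm².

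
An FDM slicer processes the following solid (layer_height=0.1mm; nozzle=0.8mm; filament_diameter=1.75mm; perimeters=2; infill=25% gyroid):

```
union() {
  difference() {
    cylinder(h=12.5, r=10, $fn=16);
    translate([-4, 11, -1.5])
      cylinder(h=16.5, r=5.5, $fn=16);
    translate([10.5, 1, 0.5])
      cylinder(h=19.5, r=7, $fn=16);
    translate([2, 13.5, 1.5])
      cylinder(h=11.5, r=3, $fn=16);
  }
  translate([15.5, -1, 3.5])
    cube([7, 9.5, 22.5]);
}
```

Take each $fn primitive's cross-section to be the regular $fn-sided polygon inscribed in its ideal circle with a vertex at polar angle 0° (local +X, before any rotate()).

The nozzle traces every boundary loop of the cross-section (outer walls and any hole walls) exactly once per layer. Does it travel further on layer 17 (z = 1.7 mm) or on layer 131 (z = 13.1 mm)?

Layer 17 (z = 1.7): the cylinder: section is a regular 16-gon, circumradius r=10 (perimeter = 2·16·10.000·sin(180°/16) = 62.43 mm); the r=5.5 cylinder at (-4, 11) gives a regular 16-gon of circumradius 5.5 (constant along its height) (perimeter = 2·16·5.500·sin(180°/16) = 34.34 mm); the r=7 cylinder at (10.5, 1) gives a regular 16-gon of circumradius 7 (constant along its height) (perimeter = 2·16·7.000·sin(180°/16) = 43.70 mm); the cylinder at (2, 13.5): section is a regular 16-gon, circumradius r=3 (perimeter = 2·16·3.000·sin(180°/16) = 18.73 mm); Subtracting the remaining from the first: starting from the r=10 cylinder, the r=5.5 cylinder at (-4, 11) partially overlaps it — only the 22.87 mm² overlap (of its 92.61 mm²) is removed, clipping the outline; the r=7 cylinder at (10.5, 1) partially overlaps it — only the 55.10 mm² overlap (of its 150.01 mm²) is removed, clipping the outline; the r=3 cylinder at (2, 13.5) misses the remaining region (no effect) — boundary = 66.00 mm; the cube at (15.5, -1) is absent (z outside [3.5, 26]); Combining (union): only the result so far is present, so the union is just that shape — boundary = 66.00 mm. So its perimeter = 66.00 mm. Layer 131 (z = 13.1): the cylinder is absent (z outside [0, 12.5]); the cylinder at (-4, 11): section is a regular 16-gon, circumradius r=5.5 (perimeter = 2·16·5.500·sin(180°/16) = 34.34 mm); the r=7 cylinder at (10.5, 1) contributes a regular 16-gon of circumradius 7 (perimeter = 2·16·7.000·sin(180°/16) = 43.70 mm); the cylinder at (2, 13.5) does not reach this height (z outside [1.5, 13]); Subtracting the remaining from the first: the first operand is absent here, so nothing remains; the cube at (15.5, -1) is present — its section is the full 7×9.5 rectangle (perimeter 33.00 mm); Combining (union): only the 7×9.5 cube at (15.5, -1) is present, so the union is just that shape — boundary = 33.00 mm. So its perimeter = 33.00 mm. Layer 17 is larger (66.00 vs 33.00 mm).

layer 17 (z = 1.7 mm)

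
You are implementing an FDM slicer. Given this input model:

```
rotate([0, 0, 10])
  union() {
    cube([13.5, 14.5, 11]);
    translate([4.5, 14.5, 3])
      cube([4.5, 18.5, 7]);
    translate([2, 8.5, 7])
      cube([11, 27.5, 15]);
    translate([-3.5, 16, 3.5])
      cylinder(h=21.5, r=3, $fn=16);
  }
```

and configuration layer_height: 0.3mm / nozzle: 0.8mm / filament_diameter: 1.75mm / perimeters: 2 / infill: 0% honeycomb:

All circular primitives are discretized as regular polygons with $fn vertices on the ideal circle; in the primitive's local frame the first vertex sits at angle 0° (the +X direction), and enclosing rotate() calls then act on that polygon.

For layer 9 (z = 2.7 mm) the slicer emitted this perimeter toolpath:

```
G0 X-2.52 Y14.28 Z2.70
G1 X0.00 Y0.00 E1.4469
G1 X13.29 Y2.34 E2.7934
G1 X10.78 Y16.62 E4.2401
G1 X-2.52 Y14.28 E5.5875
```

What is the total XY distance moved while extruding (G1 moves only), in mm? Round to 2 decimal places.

Sum the Euclidean lengths of each G1 segment: total = 56.00 mm.

56.00 mm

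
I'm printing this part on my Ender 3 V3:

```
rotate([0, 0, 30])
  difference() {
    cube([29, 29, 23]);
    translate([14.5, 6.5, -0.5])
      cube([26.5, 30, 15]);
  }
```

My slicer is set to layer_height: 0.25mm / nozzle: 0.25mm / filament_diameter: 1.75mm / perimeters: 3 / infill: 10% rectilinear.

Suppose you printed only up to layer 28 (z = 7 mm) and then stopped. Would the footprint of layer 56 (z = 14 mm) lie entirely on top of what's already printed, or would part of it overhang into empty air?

Compare the two slices. At z = 7: the cube is present — its section is the full 29×29 rectangle (area 841.00 mm²); the cube at (14.5, 6.5) is present — its section is the full 26.5×30 rectangle (area 795.00 mm²); Subtracting the remaining from the first: starting from the 29×29 cube (841.00 mm²), the 26.5×30 cube at (14.5, 6.5) partially overlaps it — only the 326.25 mm² overlap (of its 795.00 mm²) is removed, clipping the outline — area = 514.75 mm²; (rotated 30° about Z; rotation is an isometry so areas/perimeters/island counts are preserved). At z = 14: the cube is present — its section is the full 29×29 rectangle (area 841.00 mm²); the cube at (14.5, 6.5) is present — its section is the full 26.5×30 rectangle (area 795.00 mm²); Taking the first minus the rest: starting from the 29×29 cube (841.00 mm²), the 26.5×30 cube at (14.5, 6.5) partially overlaps it — only the 326.25 mm² overlap (of its 795.00 mm²) is removed, clipping the outline — area = 514.75 mm²; (whole slice rotated 30° about Z — lengths, areas and connectivity unchanged). Checking containment: the cross-section at z = 14 is a subset of the cross-section at z = 7.

entirely on top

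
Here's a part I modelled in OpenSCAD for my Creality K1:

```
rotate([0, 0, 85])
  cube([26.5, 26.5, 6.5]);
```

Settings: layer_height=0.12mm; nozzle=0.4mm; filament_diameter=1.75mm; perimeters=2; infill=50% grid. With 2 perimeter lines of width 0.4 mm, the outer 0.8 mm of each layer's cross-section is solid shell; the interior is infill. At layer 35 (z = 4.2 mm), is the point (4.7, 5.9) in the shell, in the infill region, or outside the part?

At z = 4.2 mm: the 26.5×26.5 cube contributes its full rectangle; (whole slice rotated 85° about Z — lengths, areas and connectivity unchanged). Overall, the cross-section is a single solid region. Undo the 85° rotation: the query point maps to (6.287, -4.168) in the un-rotated model frame. The nearest boundary edge runs (0.00, 0.00)→(26.50, 0.00); distance from the point to it = 4.17 mm. The point is not inside any of the regions above, so it lies outside the cross-section (4.17 mm from the nearest boundary).

outside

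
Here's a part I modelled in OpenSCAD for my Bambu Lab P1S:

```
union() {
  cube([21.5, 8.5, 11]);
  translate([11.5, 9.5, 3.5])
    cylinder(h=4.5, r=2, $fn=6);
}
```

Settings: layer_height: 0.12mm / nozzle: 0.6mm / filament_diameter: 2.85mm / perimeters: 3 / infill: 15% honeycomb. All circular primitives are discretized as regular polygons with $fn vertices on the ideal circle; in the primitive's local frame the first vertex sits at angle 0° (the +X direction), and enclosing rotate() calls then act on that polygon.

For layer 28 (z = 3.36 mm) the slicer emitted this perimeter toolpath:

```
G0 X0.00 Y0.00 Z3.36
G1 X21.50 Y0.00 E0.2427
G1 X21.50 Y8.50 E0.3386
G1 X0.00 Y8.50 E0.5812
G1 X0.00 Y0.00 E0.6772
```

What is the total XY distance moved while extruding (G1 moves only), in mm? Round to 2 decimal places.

60.00 mm

Sum the Euclidean lengths of each G1 segment: total = 60.00 mm.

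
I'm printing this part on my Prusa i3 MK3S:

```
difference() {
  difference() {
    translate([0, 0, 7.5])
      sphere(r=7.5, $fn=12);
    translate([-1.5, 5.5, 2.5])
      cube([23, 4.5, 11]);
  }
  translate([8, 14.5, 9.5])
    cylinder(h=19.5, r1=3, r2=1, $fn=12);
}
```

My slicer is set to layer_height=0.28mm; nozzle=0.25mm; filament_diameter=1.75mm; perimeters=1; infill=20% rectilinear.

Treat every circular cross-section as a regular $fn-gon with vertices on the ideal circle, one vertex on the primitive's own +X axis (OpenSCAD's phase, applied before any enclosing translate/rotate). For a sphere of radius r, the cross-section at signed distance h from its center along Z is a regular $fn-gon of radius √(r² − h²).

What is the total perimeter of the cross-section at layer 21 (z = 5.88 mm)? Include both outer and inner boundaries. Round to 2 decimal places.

46.38 mm

At z = 5.88 mm: the r=7.5 sphere contributes a regular 12-gon of circumradius √(7.5²−1.62²) = 7.323 (perimeter = 2·12·7.323·sin(180°/12) = 45.49 mm); the cube at (-1.5, 5.5) (footprint 23×4.5) is included at this height (perimeter 55.00 mm); Taking the first minus the rest: starting from the r=7.5 sphere, the 23×4.5 cube at (-1.5, 5.5) partially overlaps it — only the 7.67 mm² overlap (of its 103.50 mm²) is removed, clipping the outline — boundary = 46.38 mm; the cone at (8, 14.5) is not intersected at this z (z outside [9.5, 29]); After the difference (first − rest): none of the subtracted shapes is present at this height, so that combined region is unchanged — boundary = 46.38 mm. Overall, the cross-section is a single solid region. Total boundary length (outer) = 46.38 mm.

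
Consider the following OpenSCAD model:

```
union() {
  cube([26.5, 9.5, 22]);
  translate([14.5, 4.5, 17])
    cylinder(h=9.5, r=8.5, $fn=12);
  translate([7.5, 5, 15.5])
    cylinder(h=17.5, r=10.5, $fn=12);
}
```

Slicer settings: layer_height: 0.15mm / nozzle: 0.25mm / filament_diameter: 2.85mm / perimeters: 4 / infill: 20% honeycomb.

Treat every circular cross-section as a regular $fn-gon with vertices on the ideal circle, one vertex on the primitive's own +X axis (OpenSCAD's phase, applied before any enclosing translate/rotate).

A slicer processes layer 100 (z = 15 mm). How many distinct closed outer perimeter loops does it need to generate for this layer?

1

At z = 15 mm: the cube (footprint 26.5×9.5) is included at this height; the cylinder at (14.5, 4.5) is absent (z outside [17, 26.5]); the cylinder at (7.5, 5) is not intersected at this z (z outside [15.5, 33]); Merging all regions: only the 26.5×9.5 cube is present, so the union is just that shape — 1 connected region. The result has 1 disconnected region.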